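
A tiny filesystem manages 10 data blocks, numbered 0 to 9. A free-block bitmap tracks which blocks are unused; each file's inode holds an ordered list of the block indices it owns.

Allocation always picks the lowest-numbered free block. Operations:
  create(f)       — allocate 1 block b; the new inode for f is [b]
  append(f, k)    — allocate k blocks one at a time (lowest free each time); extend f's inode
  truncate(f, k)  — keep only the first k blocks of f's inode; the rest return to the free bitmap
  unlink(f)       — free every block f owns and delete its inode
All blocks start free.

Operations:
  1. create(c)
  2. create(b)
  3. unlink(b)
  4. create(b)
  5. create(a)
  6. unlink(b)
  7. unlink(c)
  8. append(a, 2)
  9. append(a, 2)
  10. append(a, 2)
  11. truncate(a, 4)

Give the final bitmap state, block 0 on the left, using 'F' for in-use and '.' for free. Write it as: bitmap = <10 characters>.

after create(c) → c:[0]  free=[F.........]
after create(b) → b:[1], c:[0]  free=[FF........]
after unlink(b) → c:[0]  free=[F.........]
after create(b) → b:[1], c:[0]  free=[FF........]
after create(a) → a:[2], b:[1], c:[0]  free=[FFF.......]
after unlink(b) → a:[2], c:[0]  free=[F.F.......]
after unlink(c) → a:[2]  free=[..F.......]
after append(a, 2) → a:[2, 0, 1]  free=[FFF.......]
after append(a, 2) → a:[2, 0, 1, 3, 4]  free=[FFFFF.....]
after append(a, 2) → a:[2, 0, 1, 3, 4, 5, 6]  free=[FFFFFFF...]
after truncate(a, 4) → a:[2, 0, 1, 3]  free=[FFFF......]

bitmap = FFFF......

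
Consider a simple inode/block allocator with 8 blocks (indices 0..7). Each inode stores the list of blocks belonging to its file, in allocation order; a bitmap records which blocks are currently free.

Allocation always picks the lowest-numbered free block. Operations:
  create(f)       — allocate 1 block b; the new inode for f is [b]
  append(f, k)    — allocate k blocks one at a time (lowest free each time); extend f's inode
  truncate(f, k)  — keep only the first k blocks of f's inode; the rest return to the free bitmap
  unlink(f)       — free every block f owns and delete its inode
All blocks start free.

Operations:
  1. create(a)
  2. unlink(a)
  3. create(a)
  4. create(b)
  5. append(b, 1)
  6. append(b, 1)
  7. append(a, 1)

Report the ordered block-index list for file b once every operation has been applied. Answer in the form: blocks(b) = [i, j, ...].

create(a): bitmap=F....... | a=[0]
unlink(a): bitmap=........ | 
create(a): bitmap=F....... | a=[0]
create(b): bitmap=FF...... | a=[0] b=[1]
append(b, 1): bitmap=FFF..... | a=[0] b=[1, 2]
append(b, 1): bitmap=FFFF.... | a=[0] b=[1, 2, 3]
append(a, 1): bitmap=FFFFF... | a=[0, 4] b=[1, 2, 3]

blocks(b) = [1, 2, 3]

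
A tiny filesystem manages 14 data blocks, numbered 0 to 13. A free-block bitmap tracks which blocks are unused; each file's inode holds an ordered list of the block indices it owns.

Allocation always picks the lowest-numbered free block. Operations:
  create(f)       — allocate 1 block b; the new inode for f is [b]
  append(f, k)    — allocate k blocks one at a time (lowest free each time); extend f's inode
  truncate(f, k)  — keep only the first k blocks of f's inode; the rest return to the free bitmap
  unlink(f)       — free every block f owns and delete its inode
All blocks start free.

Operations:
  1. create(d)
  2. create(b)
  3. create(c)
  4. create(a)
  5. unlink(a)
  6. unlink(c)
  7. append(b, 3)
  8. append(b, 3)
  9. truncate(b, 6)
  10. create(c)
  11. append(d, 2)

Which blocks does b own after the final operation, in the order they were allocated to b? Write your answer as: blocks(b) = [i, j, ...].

create(d): bitmap=F............. | d=[0]
create(b): bitmap=FF............ | b=[1] d=[0]
create(c): bitmap=FFF........... | b=[1] c=[2] d=[0]
create(a): bitmap=FFFF.......... | a=[3] b=[1] c=[2] d=[0]
unlink(a): bitmap=FFF........... | b=[1] c=[2] d=[0]
unlink(c): bitmap=FF............ | b=[1] d=[0]
append(b, 3): bitmap=FFFFF......... | b=[1, 2, 3, 4] d=[0]
append(b, 3): bitmap=FFFFFFFF...... | b=[1, 2, 3, 4, 5, 6, 7] d=[0]
truncate(b, 6): bitmap=FFFFFFF....... | b=[1, 2, 3, 4, 5, 6] d=[0]
create(c): bitmap=FFFFFFFF...... | b=[1, 2, 3, 4, 5, 6] c=[7] d=[0]
append(d, 2): bitmap=FFFFFFFFFF.... | b=[1, 2, 3, 4, 5, 6] c=[7] d=[0, 8, 9]

blocks(b) = [1, 2, 3, 4, 5, 6]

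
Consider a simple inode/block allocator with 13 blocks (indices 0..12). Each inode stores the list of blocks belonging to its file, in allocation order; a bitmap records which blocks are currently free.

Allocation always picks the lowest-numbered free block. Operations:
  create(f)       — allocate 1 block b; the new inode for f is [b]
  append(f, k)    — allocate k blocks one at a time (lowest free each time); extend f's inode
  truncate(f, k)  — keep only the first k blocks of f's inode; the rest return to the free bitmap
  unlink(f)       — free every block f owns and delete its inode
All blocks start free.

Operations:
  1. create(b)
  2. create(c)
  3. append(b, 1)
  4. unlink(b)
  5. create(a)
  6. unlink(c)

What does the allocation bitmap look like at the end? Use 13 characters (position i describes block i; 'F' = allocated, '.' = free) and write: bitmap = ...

create(b): bitmap=F............ | b=[0]
create(c): bitmap=FF........... | b=[0] c=[1]
append(b, 1): bitmap=FFF.......... | b=[0, 2] c=[1]
unlink(b): bitmap=.F........... | c=[1]
create(a): bitmap=FF........... | a=[0] c=[1]
unlink(c): bitmap=F............ | a=[0]

bitmap = F............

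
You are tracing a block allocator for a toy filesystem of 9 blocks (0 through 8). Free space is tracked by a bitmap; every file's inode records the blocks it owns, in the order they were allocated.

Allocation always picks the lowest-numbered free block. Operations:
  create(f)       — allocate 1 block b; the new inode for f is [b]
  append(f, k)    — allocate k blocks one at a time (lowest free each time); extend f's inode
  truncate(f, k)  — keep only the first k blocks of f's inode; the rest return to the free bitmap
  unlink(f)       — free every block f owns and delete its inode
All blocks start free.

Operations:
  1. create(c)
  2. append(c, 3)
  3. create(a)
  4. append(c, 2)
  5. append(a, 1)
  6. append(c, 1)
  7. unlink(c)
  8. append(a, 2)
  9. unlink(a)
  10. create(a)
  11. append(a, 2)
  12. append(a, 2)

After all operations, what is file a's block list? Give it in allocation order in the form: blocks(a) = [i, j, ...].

blocks(a) = [0, 1, 2, 3, 4]

  1. create(c)  ⇒  F........  {c→[0]}
  2. append(c, 3)  ⇒  FFFF.....  {c→[0, 1, 2, 3]}
  3. create(a)  ⇒  FFFFF....  {a→[4]; c→[0, 1, 2, 3]}
  4. append(c, 2)  ⇒  FFFFFFF..  {a→[4]; c→[0, 1, 2, 3, 5, 6]}
  5. append(a, 1)  ⇒  FFFFFFFF.  {a→[4, 7]; c→[0, 1, 2, 3, 5, 6]}
  6. append(c, 1)  ⇒  FFFFFFFFF  {a→[4, 7]; c→[0, 1, 2, 3, 5, 6, 8]}
  7. unlink(c)  ⇒  ....F..F.  {a→[4, 7]}
  8. append(a, 2)  ⇒  FF..F..F.  {a→[4, 7, 0, 1]}
  9. unlink(a)  ⇒  .........  {}
  10. create(a)  ⇒  F........  {a→[0]}
  11. append(a, 2)  ⇒  FFF......  {a→[0, 1, 2]}
  12. append(a, 2)  ⇒  FFFFF....  {a→[0, 1, 2, 3, 4]}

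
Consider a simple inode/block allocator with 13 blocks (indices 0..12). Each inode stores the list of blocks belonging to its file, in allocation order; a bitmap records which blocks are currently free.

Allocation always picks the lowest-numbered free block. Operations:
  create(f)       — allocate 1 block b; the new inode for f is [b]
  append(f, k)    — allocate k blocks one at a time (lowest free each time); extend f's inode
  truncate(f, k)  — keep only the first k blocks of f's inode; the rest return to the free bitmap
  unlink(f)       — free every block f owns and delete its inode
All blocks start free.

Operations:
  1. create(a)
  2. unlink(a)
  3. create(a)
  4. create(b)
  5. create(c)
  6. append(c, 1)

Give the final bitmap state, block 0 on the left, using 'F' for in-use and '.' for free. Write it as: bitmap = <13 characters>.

create(a): bitmap=F............ | a=[0]
unlink(a): bitmap=............. | 
create(a): bitmap=F............ | a=[0]
create(b): bitmap=FF........... | a=[0] b=[1]
create(c): bitmap=FFF.......... | a=[0] b=[1] c=[2]
append(c, 1): bitmap=FFFF......... | a=[0] b=[1] c=[2, 3]

bitmap = FFFF.........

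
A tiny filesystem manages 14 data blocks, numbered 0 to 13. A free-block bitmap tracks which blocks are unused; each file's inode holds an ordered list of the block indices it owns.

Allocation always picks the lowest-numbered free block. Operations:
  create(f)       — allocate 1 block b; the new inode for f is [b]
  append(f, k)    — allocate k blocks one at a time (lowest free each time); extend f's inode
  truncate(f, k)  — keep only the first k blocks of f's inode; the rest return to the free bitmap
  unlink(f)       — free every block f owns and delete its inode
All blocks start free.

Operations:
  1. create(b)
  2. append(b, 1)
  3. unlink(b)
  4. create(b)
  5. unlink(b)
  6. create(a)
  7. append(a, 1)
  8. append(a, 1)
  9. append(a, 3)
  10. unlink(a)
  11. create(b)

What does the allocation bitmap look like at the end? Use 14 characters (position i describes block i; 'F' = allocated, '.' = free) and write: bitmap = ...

bitmap = F.............

create(b): bitmap=F............. | b=[0]
append(b, 1): bitmap=FF............ | b=[0, 1]
unlink(b): bitmap=.............. | 
create(b): bitmap=F............. | b=[0]
unlink(b): bitmap=.............. | 
create(a): bitmap=F............. | a=[0]
append(a, 1): bitmap=FF............ | a=[0, 1]
append(a, 1): bitmap=FFF........... | a=[0, 1, 2]
append(a, 3): bitmap=FFFFFF........ | a=[0, 1, 2, 3, 4, 5]
unlink(a): bitmap=.............. | 
create(b): bitmap=F............. | b=[0]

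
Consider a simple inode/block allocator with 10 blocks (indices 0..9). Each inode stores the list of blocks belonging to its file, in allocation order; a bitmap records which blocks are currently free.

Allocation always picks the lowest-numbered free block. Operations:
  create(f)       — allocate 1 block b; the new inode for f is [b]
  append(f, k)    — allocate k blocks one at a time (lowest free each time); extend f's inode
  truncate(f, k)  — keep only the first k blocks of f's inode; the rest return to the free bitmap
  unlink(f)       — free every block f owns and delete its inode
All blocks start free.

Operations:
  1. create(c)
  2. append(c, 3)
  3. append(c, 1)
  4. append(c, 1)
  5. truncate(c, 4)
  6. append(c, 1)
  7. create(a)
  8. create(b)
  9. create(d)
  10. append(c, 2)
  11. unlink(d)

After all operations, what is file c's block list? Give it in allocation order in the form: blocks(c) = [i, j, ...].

blocks(c) = [0, 1, 2, 3, 4, 8, 9]

  1. create(c)  ⇒  F.........  {c→[0]}
  2. append(c, 3)  ⇒  FFFF......  {c→[0, 1, 2, 3]}
  3. append(c, 1)  ⇒  FFFFF.....  {c→[0, 1, 2, 3, 4]}
  4. append(c, 1)  ⇒  FFFFFF....  {c→[0, 1, 2, 3, 4, 5]}
  5. truncate(c, 4)  ⇒  FFFF......  {c→[0, 1, 2, 3]}
  6. append(c, 1)  ⇒  FFFFF.....  {c→[0, 1, 2, 3, 4]}
  7. create(a)  ⇒  FFFFFF....  {a→[5]; c→[0, 1, 2, 3, 4]}
  8. create(b)  ⇒  FFFFFFF...  {a→[5]; b→[6]; c→[0, 1, 2, 3, 4]}
  9. create(d)  ⇒  FFFFFFFF..  {a→[5]; b→[6]; c→[0, 1, 2, 3, 4]; d→[7]}
  10. append(c, 2)  ⇒  FFFFFFFFFF  {a→[5]; b→[6]; c→[0, 1, 2, 3, 4, 8, 9]; d→[7]}
  11. unlink(d)  ⇒  FFFFFFF.FF  {a→[5]; b→[6]; c→[0, 1, 2, 3, 4, 8, 9]}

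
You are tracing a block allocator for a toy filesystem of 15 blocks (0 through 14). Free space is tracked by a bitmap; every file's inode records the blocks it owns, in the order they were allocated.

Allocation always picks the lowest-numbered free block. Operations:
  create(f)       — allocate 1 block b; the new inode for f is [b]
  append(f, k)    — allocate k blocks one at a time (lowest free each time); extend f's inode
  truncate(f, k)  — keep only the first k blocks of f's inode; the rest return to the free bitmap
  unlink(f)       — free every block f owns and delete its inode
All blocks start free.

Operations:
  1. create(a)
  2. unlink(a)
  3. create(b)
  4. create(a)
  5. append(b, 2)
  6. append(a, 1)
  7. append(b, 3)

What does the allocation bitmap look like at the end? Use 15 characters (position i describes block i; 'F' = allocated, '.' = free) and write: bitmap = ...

bitmap = FFFFFFFF.......

[1] create(a) — a=0 (map F..............)
[2] unlink(a) —  (map ...............)
[3] create(b) — b=0 (map F..............)
[4] create(a) — a=1 b=0 (map FF.............)
[5] append(b, 2) — a=1 b=0,2,3 (map FFFF...........)
[6] append(a, 1) — a=1,4 b=0,2,3 (map FFFFF..........)
[7] append(b, 3) — a=1,4 b=0,2,3,5,6,7 (map FFFFFFFF.......)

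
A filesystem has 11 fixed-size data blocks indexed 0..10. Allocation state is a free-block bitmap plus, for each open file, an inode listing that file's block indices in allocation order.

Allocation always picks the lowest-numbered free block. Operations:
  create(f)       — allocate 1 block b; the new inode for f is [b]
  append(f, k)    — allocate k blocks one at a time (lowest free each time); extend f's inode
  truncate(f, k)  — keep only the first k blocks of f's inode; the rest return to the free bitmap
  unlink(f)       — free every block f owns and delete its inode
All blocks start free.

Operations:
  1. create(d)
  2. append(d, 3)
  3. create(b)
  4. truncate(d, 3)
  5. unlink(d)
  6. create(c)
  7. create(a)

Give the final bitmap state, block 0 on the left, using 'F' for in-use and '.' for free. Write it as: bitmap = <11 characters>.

create(d): bitmap=F.......... | d=[0]
append(d, 3): bitmap=FFFF....... | d=[0, 1, 2, 3]
create(b): bitmap=FFFFF...... | b=[4] d=[0, 1, 2, 3]
truncate(d, 3): bitmap=FFF.F...... | b=[4] d=[0, 1, 2]
unlink(d): bitmap=....F...... | b=[4]
create(c): bitmap=F...F...... | b=[4] c=[0]
create(a): bitmap=FF..F...... | a=[1] b=[4] c=[0]

bitmap = FF..F......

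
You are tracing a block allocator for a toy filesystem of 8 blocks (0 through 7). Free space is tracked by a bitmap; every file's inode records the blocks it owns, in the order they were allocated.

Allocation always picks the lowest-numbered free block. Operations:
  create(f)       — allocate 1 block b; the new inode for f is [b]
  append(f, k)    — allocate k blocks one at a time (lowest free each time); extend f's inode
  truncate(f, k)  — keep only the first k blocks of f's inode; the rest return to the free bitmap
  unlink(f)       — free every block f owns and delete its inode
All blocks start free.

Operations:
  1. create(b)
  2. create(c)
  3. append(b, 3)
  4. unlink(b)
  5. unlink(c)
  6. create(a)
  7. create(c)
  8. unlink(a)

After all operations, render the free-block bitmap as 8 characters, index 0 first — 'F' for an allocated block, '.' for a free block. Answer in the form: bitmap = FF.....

bitmap = .F......

after create(b) → b:[0]  free=[F.......]
after create(c) → b:[0], c:[1]  free=[FF......]
after append(b, 3) → b:[0, 2, 3, 4], c:[1]  free=[FFFFF...]
after unlink(b) → c:[1]  free=[.F......]
after unlink(c) →   free=[........]
after create(a) → a:[0]  free=[F.......]
after create(c) → a:[0], c:[1]  free=[FF......]
after unlink(a) → c:[1]  free=[.F......]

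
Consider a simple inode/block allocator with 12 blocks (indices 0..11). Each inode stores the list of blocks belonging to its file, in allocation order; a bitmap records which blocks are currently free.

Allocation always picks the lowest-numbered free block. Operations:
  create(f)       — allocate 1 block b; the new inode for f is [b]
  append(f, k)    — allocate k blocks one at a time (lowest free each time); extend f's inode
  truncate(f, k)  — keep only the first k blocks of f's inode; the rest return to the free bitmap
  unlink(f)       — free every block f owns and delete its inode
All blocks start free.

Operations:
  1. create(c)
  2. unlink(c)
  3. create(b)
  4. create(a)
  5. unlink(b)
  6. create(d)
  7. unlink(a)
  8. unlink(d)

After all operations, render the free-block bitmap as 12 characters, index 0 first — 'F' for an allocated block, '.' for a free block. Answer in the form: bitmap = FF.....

[1] create(c) — c=0 (map F...........)
[2] unlink(c) —  (map ............)
[3] create(b) — b=0 (map F...........)
[4] create(a) — a=1 b=0 (map FF..........)
[5] unlink(b) — a=1 (map .F..........)
[6] create(d) — a=1 d=0 (map FF..........)
[7] unlink(a) — d=0 (map F...........)
[8] unlink(d) —  (map ............)

bitmap = ............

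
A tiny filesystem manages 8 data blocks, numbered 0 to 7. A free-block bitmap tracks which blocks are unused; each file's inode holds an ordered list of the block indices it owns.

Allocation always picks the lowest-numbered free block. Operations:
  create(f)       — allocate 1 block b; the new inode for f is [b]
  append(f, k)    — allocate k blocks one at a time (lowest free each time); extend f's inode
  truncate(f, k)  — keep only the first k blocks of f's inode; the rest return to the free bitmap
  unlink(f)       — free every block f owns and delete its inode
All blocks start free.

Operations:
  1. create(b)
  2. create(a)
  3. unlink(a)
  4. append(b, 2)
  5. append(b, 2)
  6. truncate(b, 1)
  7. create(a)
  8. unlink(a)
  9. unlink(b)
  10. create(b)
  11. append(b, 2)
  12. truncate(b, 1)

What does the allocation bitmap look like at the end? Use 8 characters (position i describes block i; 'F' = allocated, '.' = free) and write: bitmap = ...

bitmap = F.......

[1] create(b) — b=0 (map F.......)
[2] create(a) — a=1 b=0 (map FF......)
[3] unlink(a) — b=0 (map F.......)
[4] append(b, 2) — b=0,1,2 (map FFF.....)
[5] append(b, 2) — b=0,1,2,3,4 (map FFFFF...)
[6] truncate(b, 1) — b=0 (map F.......)
[7] create(a) — a=1 b=0 (map FF......)
[8] unlink(a) — b=0 (map F.......)
[9] unlink(b) —  (map ........)
[10] create(b) — b=0 (map F.......)
[11] append(b, 2) — b=0,1,2 (map FFF.....)
[12] truncate(b, 1) — b=0 (map F.......)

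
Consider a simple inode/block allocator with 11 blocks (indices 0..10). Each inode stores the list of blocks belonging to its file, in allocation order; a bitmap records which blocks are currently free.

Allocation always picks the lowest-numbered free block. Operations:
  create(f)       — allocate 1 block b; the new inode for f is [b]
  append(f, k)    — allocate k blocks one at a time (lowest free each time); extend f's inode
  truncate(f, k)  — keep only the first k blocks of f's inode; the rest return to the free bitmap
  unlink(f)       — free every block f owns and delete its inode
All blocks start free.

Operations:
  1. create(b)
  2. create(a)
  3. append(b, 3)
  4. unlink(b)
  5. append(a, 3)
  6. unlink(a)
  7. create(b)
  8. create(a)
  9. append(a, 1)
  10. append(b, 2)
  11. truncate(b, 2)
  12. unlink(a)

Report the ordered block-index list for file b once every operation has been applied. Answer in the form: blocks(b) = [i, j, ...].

blocks(b) = [0, 3]

create(b): bitmap=F.......... | b=[0]
create(a): bitmap=FF......... | a=[1] b=[0]
append(b, 3): bitmap=FFFFF...... | a=[1] b=[0, 2, 3, 4]
unlink(b): bitmap=.F......... | a=[1]
append(a, 3): bitmap=FFFF....... | a=[1, 0, 2, 3]
unlink(a): bitmap=........... | 
create(b): bitmap=F.......... | b=[0]
create(a): bitmap=FF......... | a=[1] b=[0]
append(a, 1): bitmap=FFF........ | a=[1, 2] b=[0]
append(b, 2): bitmap=FFFFF...... | a=[1, 2] b=[0, 3, 4]
truncate(b, 2): bitmap=FFFF....... | a=[1, 2] b=[0, 3]
unlink(a): bitmap=F..F....... | b=[0, 3]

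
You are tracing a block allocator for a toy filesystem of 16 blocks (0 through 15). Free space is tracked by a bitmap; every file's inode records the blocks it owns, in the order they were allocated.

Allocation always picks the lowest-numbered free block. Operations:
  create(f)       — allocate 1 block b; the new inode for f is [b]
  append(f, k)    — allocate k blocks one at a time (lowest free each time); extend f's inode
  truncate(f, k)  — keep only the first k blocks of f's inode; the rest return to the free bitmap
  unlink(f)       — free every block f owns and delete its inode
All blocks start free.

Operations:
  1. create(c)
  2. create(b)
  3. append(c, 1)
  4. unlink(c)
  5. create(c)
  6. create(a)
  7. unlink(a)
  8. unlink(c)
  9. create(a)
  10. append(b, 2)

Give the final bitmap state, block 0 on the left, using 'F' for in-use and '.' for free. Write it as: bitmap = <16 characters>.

bitmap = FFFF............

after create(c) → c:[0]  free=[F...............]
after create(b) → b:[1], c:[0]  free=[FF..............]
after append(c, 1) → b:[1], c:[0, 2]  free=[FFF.............]
after unlink(c) → b:[1]  free=[.F..............]
after create(c) → b:[1], c:[0]  free=[FF..............]
after create(a) → a:[2], b:[1], c:[0]  free=[FFF.............]
after unlink(a) → b:[1], c:[0]  free=[FF..............]
after unlink(c) → b:[1]  free=[.F..............]
after create(a) → a:[0], b:[1]  free=[FF..............]
after append(b, 2) → a:[0], b:[1, 2, 3]  free=[FFFF............]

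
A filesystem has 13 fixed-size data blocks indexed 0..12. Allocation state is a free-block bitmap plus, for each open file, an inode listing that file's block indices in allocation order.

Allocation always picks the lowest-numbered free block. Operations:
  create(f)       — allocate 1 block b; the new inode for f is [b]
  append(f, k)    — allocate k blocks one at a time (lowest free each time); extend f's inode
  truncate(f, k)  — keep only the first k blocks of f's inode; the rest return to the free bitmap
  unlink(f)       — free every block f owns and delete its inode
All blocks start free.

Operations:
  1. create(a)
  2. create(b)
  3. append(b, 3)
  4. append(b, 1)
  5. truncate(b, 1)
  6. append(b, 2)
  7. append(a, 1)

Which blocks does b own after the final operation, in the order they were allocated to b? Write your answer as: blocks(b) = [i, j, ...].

[1] create(a) — a=0 (map F............)
[2] create(b) — a=0 b=1 (map FF...........)
[3] append(b, 3) — a=0 b=1,2,3,4 (map FFFFF........)
[4] append(b, 1) — a=0 b=1,2,3,4,5 (map FFFFFF.......)
[5] truncate(b, 1) — a=0 b=1 (map FF...........)
[6] append(b, 2) — a=0 b=1,2,3 (map FFFF.........)
[7] append(a, 1) — a=0,4 b=1,2,3 (map FFFFF........)

blocks(b) = [1, 2, 3]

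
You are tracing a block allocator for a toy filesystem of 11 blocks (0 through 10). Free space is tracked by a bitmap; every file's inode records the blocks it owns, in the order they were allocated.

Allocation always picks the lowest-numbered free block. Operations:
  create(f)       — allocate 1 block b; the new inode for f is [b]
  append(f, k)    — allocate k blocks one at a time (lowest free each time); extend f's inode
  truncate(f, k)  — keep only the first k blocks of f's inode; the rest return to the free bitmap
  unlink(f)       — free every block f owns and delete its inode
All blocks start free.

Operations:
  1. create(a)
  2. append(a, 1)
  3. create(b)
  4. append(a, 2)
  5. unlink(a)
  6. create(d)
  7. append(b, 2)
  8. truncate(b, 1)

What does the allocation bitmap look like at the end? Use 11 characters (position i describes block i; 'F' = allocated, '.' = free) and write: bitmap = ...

bitmap = F.F........

[1] create(a) — a=0 (map F..........)
[2] append(a, 1) — a=0,1 (map FF.........)
[3] create(b) — a=0,1 b=2 (map FFF........)
[4] append(a, 2) — a=0,1,3,4 b=2 (map FFFFF......)
[5] unlink(a) — b=2 (map ..F........)
[6] create(d) — b=2 d=0 (map F.F........)
[7] append(b, 2) — b=2,1,3 d=0 (map FFFF.......)
[8] truncate(b, 1) — b=2 d=0 (map F.F........)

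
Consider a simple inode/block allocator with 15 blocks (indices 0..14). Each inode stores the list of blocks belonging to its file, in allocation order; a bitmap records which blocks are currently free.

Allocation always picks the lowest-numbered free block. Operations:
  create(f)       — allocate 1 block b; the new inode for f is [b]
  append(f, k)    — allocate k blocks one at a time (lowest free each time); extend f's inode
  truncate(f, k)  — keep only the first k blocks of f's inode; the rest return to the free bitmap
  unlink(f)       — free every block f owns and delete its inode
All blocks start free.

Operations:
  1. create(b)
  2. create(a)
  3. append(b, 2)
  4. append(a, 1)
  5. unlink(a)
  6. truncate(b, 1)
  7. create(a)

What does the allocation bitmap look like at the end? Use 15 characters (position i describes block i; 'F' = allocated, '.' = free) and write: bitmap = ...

bitmap = FF.............

  1. create(b)  ⇒  F..............  {b→[0]}
  2. create(a)  ⇒  FF.............  {a→[1]; b→[0]}
  3. append(b, 2)  ⇒  FFFF...........  {a→[1]; b→[0, 2, 3]}
  4. append(a, 1)  ⇒  FFFFF..........  {a→[1, 4]; b→[0, 2, 3]}
  5. unlink(a)  ⇒  F.FF...........  {b→[0, 2, 3]}
  6. truncate(b, 1)  ⇒  F..............  {b→[0]}
  7. create(a)  ⇒  FF.............  {a→[1]; b→[0]}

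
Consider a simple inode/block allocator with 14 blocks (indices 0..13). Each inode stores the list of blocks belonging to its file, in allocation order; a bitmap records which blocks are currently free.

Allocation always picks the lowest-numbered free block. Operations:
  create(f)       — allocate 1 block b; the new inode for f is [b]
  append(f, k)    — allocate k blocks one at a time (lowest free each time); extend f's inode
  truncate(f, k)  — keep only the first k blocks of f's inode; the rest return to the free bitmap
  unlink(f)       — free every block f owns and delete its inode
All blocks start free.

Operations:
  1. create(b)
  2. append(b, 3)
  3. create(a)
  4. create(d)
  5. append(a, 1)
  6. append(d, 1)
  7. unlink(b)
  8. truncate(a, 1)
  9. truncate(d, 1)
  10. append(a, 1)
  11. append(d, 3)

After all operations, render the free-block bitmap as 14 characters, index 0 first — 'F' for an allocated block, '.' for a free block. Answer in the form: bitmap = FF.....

bitmap = FFFFFF........

create(b): bitmap=F............. | b=[0]
append(b, 3): bitmap=FFFF.......... | b=[0, 1, 2, 3]
create(a): bitmap=FFFFF......... | a=[4] b=[0, 1, 2, 3]
create(d): bitmap=FFFFFF........ | a=[4] b=[0, 1, 2, 3] d=[5]
append(a, 1): bitmap=FFFFFFF....... | a=[4, 6] b=[0, 1, 2, 3] d=[5]
append(d, 1): bitmap=FFFFFFFF...... | a=[4, 6] b=[0, 1, 2, 3] d=[5, 7]
unlink(b): bitmap=....FFFF...... | a=[4, 6] d=[5, 7]
truncate(a, 1): bitmap=....FF.F...... | a=[4] d=[5, 7]
truncate(d, 1): bitmap=....FF........ | a=[4] d=[5]
append(a, 1): bitmap=F...FF........ | a=[4, 0] d=[5]
append(d, 3): bitmap=FFFFFF........ | a=[4, 0] d=[5, 1, 2, 3]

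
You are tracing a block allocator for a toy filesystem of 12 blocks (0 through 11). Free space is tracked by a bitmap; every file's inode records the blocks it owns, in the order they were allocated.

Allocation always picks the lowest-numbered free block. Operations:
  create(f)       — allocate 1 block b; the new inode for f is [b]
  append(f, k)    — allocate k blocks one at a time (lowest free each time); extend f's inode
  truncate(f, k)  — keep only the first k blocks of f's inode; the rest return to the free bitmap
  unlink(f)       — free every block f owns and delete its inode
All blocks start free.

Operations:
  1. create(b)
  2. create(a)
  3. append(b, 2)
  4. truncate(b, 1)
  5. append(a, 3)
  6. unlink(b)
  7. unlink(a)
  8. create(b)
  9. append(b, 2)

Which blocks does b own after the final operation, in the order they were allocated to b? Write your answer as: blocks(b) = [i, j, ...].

create(b): bitmap=F........... | b=[0]
create(a): bitmap=FF.......... | a=[1] b=[0]
append(b, 2): bitmap=FFFF........ | a=[1] b=[0, 2, 3]
truncate(b, 1): bitmap=FF.......... | a=[1] b=[0]
append(a, 3): bitmap=FFFFF....... | a=[1, 2, 3, 4] b=[0]
unlink(b): bitmap=.FFFF....... | a=[1, 2, 3, 4]
unlink(a): bitmap=............ | 
create(b): bitmap=F........... | b=[0]
append(b, 2): bitmap=FFF......... | b=[0, 1, 2]

blocks(b) = [0, 1, 2]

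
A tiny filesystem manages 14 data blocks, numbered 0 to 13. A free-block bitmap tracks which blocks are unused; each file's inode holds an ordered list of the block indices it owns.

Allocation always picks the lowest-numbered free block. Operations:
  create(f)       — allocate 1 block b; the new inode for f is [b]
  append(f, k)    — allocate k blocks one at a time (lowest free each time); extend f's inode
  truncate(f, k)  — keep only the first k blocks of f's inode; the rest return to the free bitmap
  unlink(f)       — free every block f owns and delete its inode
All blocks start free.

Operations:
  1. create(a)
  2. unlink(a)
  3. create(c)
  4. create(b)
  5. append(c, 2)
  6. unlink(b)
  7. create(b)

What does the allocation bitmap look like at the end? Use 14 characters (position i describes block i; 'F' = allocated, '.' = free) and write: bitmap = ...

after create(a) → a:[0]  free=[F.............]
after unlink(a) →   free=[..............]
after create(c) → c:[0]  free=[F.............]
after create(b) → b:[1], c:[0]  free=[FF............]
after append(c, 2) → b:[1], c:[0, 2, 3]  free=[FFFF..........]
after unlink(b) → c:[0, 2, 3]  free=[F.FF..........]
after create(b) → b:[1], c:[0, 2, 3]  free=[FFFF..........]

bitmap = FFFF..........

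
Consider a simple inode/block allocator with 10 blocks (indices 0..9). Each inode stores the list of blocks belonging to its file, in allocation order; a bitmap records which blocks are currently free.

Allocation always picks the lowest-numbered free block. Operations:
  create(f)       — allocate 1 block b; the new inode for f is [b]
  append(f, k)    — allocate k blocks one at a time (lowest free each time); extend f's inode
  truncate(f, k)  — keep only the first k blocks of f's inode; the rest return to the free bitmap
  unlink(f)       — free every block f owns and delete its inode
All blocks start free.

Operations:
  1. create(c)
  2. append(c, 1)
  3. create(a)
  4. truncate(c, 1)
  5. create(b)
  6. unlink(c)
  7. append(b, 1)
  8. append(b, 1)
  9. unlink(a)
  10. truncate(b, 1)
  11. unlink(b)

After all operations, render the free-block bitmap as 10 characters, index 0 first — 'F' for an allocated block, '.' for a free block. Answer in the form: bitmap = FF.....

  1. create(c)  ⇒  F.........  {c→[0]}
  2. append(c, 1)  ⇒  FF........  {c→[0, 1]}
  3. create(a)  ⇒  FFF.......  {a→[2]; c→[0, 1]}
  4. truncate(c, 1)  ⇒  F.F.......  {a→[2]; c→[0]}
  5. create(b)  ⇒  FFF.......  {a→[2]; b→[1]; c→[0]}
  6. unlink(c)  ⇒  .FF.......  {a→[2]; b→[1]}
  7. append(b, 1)  ⇒  FFF.......  {a→[2]; b→[1, 0]}
  8. append(b, 1)  ⇒  FFFF......  {a→[2]; b→[1, 0, 3]}
  9. unlink(a)  ⇒  FF.F......  {b→[1, 0, 3]}
  10. truncate(b, 1)  ⇒  .F........  {b→[1]}
  11. unlink(b)  ⇒  ..........  {}

bitmap = ..........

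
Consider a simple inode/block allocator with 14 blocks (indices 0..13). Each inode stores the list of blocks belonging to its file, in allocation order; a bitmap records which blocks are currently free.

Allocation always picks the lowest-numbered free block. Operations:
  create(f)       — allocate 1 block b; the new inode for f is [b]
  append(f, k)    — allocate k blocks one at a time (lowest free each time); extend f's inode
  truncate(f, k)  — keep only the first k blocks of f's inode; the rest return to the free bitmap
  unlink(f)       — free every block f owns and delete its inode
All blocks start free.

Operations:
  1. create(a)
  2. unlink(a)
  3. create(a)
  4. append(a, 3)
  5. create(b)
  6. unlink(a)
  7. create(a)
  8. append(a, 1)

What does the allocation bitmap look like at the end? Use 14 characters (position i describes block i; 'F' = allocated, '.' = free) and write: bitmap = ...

bitmap = FF..F.........

after create(a) → a:[0]  free=[F.............]
after unlink(a) →   free=[..............]
after create(a) → a:[0]  free=[F.............]
after append(a, 3) → a:[0, 1, 2, 3]  free=[FFFF..........]
after create(b) → a:[0, 1, 2, 3], b:[4]  free=[FFFFF.........]
after unlink(a) → b:[4]  free=[....F.........]
after create(a) → a:[0], b:[4]  free=[F...F.........]
after append(a, 1) → a:[0, 1], b:[4]  free=[FF..F.........]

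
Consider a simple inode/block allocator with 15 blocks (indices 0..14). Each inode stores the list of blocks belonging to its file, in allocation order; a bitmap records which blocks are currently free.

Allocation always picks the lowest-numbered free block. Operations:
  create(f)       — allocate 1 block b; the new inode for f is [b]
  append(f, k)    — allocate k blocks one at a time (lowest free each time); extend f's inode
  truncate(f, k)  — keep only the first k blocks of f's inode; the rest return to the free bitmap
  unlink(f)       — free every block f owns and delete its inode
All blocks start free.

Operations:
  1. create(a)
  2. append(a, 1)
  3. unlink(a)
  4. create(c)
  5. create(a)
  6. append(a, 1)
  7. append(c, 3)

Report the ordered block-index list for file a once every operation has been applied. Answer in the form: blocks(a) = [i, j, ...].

blocks(a) = [1, 2]

[1] create(a) — a=0 (map F..............)
[2] append(a, 1) — a=0,1 (map FF.............)
[3] unlink(a) —  (map ...............)
[4] create(c) — c=0 (map F..............)
[5] create(a) — a=1 c=0 (map FF.............)
[6] append(a, 1) — a=1,2 c=0 (map FFF............)
[7] append(c, 3) — a=1,2 c=0,3,4,5 (map FFFFFF.........)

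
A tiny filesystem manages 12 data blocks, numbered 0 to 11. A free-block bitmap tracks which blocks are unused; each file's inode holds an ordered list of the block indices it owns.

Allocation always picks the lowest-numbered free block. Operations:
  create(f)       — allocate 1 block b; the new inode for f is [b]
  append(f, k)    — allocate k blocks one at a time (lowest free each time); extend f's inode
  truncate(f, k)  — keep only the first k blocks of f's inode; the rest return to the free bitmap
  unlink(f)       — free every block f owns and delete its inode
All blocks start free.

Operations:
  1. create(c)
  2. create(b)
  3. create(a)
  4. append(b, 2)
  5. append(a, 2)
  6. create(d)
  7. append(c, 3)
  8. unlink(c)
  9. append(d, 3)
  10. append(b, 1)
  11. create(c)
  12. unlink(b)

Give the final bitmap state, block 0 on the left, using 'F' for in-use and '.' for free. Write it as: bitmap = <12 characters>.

bitmap = F.F..FFFFF.F

[1] create(c) — c=0 (map F...........)
[2] create(b) — b=1 c=0 (map FF..........)
[3] create(a) — a=2 b=1 c=0 (map FFF.........)
[4] append(b, 2) — a=2 b=1,3,4 c=0 (map FFFFF.......)
[5] append(a, 2) — a=2,5,6 b=1,3,4 c=0 (map FFFFFFF.....)
[6] create(d) — a=2,5,6 b=1,3,4 c=0 d=7 (map FFFFFFFF....)
[7] append(c, 3) — a=2,5,6 b=1,3,4 c=0,8,9,10 d=7 (map FFFFFFFFFFF.)
[8] unlink(c) — a=2,5,6 b=1,3,4 d=7 (map .FFFFFFF....)
[9] append(d, 3) — a=2,5,6 b=1,3,4 d=7,0,8,9 (map FFFFFFFFFF..)
[10] append(b, 1) — a=2,5,6 b=1,3,4,10 d=7,0,8,9 (map FFFFFFFFFFF.)
[11] create(c) — a=2,5,6 b=1,3,4,10 c=11 d=7,0,8,9 (map FFFFFFFFFFFF)
[12] unlink(b) — a=2,5,6 c=11 d=7,0,8,9 (map F.F..FFFFF.F)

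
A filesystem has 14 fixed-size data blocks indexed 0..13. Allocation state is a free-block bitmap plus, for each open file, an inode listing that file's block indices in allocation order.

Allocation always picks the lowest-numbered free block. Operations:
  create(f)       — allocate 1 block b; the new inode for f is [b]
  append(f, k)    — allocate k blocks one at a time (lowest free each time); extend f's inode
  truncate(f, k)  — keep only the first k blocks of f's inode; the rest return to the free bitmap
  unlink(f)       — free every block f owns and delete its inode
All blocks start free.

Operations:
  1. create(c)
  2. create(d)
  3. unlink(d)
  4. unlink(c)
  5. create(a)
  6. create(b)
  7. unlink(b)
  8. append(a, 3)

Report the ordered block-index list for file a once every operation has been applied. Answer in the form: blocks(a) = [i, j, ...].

after create(c) → c:[0]  free=[F.............]
after create(d) → c:[0], d:[1]  free=[FF............]
after unlink(d) → c:[0]  free=[F.............]
after unlink(c) →   free=[..............]
after create(a) → a:[0]  free=[F.............]
after create(b) → a:[0], b:[1]  free=[FF............]
after unlink(b) → a:[0]  free=[F.............]
after append(a, 3) → a:[0, 1, 2, 3]  free=[FFFF..........]

blocks(a) = [0, 1, 2, 3]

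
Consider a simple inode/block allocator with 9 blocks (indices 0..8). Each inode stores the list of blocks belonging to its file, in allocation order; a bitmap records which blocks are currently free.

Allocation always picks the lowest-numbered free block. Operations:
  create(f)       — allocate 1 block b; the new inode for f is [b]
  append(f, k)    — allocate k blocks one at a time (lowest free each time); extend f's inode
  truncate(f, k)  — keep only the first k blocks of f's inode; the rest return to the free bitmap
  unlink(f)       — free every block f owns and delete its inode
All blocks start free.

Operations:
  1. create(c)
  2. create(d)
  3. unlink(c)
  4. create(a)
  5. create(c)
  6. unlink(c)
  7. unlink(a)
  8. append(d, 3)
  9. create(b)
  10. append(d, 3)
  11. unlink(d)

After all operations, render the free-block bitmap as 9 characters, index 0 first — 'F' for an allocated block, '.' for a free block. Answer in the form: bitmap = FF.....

create(c): bitmap=F........ | c=[0]
create(d): bitmap=FF....... | c=[0] d=[1]
unlink(c): bitmap=.F....... | d=[1]
create(a): bitmap=FF....... | a=[0] d=[1]
create(c): bitmap=FFF...... | a=[0] c=[2] d=[1]
unlink(c): bitmap=FF....... | a=[0] d=[1]
unlink(a): bitmap=.F....... | d=[1]
append(d, 3): bitmap=FFFF..... | d=[1, 0, 2, 3]
create(b): bitmap=FFFFF.... | b=[4] d=[1, 0, 2, 3]
append(d, 3): bitmap=FFFFFFFF. | b=[4] d=[1, 0, 2, 3, 5, 6, 7]
unlink(d): bitmap=....F.... | b=[4]

bitmap = ....F....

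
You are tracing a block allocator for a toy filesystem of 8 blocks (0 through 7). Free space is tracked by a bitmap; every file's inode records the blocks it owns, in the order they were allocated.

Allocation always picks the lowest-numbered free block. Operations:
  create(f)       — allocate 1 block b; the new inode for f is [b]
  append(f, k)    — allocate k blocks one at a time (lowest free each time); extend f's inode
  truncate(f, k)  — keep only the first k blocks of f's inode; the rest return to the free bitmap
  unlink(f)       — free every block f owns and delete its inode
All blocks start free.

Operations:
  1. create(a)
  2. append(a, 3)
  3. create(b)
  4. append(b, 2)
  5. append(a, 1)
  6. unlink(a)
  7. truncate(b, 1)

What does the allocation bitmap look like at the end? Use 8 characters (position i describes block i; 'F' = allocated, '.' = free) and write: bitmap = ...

  1. create(a)  ⇒  F.......  {a→[0]}
  2. append(a, 3)  ⇒  FFFF....  {a→[0, 1, 2, 3]}
  3. create(b)  ⇒  FFFFF...  {a→[0, 1, 2, 3]; b→[4]}
  4. append(b, 2)  ⇒  FFFFFFF.  {a→[0, 1, 2, 3]; b→[4, 5, 6]}
  5. append(a, 1)  ⇒  FFFFFFFF  {a→[0, 1, 2, 3, 7]; b→[4, 5, 6]}
  6. unlink(a)  ⇒  ....FFF.  {b→[4, 5, 6]}
  7. truncate(b, 1)  ⇒  ....F...  {b→[4]}

bitmap = ....F...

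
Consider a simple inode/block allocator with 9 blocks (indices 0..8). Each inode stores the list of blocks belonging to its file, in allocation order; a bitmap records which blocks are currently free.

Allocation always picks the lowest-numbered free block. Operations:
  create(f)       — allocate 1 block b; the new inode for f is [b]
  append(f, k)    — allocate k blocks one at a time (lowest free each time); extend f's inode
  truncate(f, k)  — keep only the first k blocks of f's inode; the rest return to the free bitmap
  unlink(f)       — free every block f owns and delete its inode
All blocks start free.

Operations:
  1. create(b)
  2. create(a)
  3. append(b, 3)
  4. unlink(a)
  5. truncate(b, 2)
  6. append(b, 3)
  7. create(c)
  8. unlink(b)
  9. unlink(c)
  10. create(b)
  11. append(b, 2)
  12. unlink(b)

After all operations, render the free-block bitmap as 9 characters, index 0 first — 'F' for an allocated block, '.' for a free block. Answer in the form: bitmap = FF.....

bitmap = .........

create(b): bitmap=F........ | b=[0]
create(a): bitmap=FF....... | a=[1] b=[0]
append(b, 3): bitmap=FFFFF.... | a=[1] b=[0, 2, 3, 4]
unlink(a): bitmap=F.FFF.... | b=[0, 2, 3, 4]
truncate(b, 2): bitmap=F.F...... | b=[0, 2]
append(b, 3): bitmap=FFFFF.... | b=[0, 2, 1, 3, 4]
create(c): bitmap=FFFFFF... | b=[0, 2, 1, 3, 4] c=[5]
unlink(b): bitmap=.....F... | c=[5]
unlink(c): bitmap=......... | 
create(b): bitmap=F........ | b=[0]
append(b, 2): bitmap=FFF...... | b=[0, 1, 2]
unlink(b): bitmap=......... | 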